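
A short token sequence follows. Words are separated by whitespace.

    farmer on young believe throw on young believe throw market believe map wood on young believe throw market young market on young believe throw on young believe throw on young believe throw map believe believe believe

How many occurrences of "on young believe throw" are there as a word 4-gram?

6

Scanning the 33 overlapping 4-gram windows for "on young believe throw":
  position 2–5: on young believe throw
  position 6–9: on young believe throw
  position 14–17: on young believe throw
  position 21–24: on young believe throw
  position 25–28: on young believe throw
  position 29–32: on young believe throw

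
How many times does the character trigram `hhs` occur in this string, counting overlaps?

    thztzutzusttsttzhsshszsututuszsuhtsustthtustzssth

0

Sliding a length-3 window over the 49 characters (47 positions):
  (no match at any position)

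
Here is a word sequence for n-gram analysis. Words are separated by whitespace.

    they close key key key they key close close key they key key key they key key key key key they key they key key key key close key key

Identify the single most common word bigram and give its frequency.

"key key", 12 times

Bigram frequencies (highest first):
  key key: 12
  key they: 5
  they key: 5
  close key: 3
  key close: 2
  they close: 1
  … (1 more, each ≤ 1)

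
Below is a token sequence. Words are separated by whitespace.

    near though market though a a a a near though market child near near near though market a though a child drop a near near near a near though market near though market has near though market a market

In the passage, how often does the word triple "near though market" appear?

Scanning the 37 overlapping trigram windows for "near though market":
  position 1–3: near though market
  position 9–11: near though market
  position 15–17: near though market
  position 28–30: near though market
  position 31–33: near though market
  position 35–37: near though market

6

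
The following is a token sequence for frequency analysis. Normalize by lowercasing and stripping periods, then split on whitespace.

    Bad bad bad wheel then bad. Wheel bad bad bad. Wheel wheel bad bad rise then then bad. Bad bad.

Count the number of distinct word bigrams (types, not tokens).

20 tokens → 19 bigram windows in total.
Repeated bigrams (each contributes count−1 duplicates):
  bad bad: 7
  bad wheel: 3
  then bad: 2
  wheel bad: 2
10 duplicate windows → 19 − 10 = 9 distinct.

9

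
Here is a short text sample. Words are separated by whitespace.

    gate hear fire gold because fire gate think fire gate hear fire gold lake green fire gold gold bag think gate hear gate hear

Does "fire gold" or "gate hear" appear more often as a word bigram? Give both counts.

"gate hear" (4 vs 3)

"fire gold": 3 occurrences
"gate hear": 4 occurrences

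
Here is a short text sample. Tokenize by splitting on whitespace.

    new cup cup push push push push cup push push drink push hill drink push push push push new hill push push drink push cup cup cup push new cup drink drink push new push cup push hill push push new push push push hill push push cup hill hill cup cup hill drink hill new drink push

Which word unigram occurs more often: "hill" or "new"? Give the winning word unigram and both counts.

"hill": 8 occurrences
"new": 6 occurrences

"hill" (8 vs 6)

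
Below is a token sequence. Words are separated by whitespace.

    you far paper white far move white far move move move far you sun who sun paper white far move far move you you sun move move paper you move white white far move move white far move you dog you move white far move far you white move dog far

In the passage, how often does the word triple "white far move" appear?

Scanning the 49 overlapping trigram windows for "white far move":
  position 4–6: white far move
  position 7–9: white far move
  position 18–20: white far move
  position 32–34: white far move
  position 36–38: white far move
  position 43–45: white far move

6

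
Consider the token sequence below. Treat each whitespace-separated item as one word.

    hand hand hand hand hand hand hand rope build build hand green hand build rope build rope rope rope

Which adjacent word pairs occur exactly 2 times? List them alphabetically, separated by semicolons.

Bigram counts meeting the condition (exactly 2 times):
  build rope: 2
  rope build: 2
  rope rope: 2

build rope; rope build; rope rope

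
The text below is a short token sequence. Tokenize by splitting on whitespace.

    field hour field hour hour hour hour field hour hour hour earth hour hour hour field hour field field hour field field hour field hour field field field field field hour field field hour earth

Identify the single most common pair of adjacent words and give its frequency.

"field hour", 9 times

Bigram frequencies (highest first):
  field hour: 9
  hour field: 8
  hour hour: 7
  field field: 7
  hour earth: 2
  earth hour: 1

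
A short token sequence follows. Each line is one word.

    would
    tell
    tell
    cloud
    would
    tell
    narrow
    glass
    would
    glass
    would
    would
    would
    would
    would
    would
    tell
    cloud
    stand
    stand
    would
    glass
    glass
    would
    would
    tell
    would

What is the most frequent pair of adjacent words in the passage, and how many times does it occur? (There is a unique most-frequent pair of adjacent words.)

Bigram frequencies (highest first):
  would would: 6
  would tell: 4
  glass would: 3
  tell cloud: 2
  would glass: 2
  tell tell: 1
  … (8 more, each ≤ 1)

"would would", 6 times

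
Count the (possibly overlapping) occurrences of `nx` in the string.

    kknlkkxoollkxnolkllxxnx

Sliding a length-2 window over the 23 characters (22 positions):
  position 22–23: nx

1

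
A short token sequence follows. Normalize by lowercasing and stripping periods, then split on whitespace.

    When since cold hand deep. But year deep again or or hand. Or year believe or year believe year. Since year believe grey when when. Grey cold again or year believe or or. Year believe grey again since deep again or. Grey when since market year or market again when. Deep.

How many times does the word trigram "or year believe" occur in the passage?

4

Scanning the 49 overlapping trigram windows for "or year believe":
  position 13–15: or year believe
  position 16–18: or year believe
  position 29–31: or year believe
  position 33–35: or year believe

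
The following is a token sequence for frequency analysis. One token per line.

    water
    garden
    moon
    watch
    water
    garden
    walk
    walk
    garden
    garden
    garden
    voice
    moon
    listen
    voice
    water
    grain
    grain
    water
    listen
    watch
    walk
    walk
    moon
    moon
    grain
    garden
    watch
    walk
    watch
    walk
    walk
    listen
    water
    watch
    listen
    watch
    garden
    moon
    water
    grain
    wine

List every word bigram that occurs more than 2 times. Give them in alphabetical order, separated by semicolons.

Bigram counts meeting the condition (more than 2 times):
  walk walk: 3
  watch walk: 3

walk walk; watch walk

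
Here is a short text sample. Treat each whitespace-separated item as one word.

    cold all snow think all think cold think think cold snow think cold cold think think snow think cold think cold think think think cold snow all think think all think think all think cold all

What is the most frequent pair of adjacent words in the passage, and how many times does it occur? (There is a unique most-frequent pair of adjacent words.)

Bigram frequencies (highest first):
  think cold: 7
  think think: 6
  all think: 4
  cold think: 4
  snow think: 3
  think all: 3
  … (6 more, each ≤ 2)

"think cold", 7 times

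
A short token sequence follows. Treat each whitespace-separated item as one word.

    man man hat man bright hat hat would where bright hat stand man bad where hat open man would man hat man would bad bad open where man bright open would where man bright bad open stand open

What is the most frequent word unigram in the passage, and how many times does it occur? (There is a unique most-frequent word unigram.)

Unigram frequencies (highest first):
  man: 9
  hat: 6
  open: 5
  bright: 4
  would: 4
  where: 4
  … (2 more, each ≤ 4)

"man", 9 times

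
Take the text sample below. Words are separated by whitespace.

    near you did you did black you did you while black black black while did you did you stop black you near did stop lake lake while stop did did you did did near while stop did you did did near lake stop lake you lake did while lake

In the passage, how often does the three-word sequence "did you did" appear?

4

Scanning the 47 overlapping trigram windows for "did you did":
  position 3–5: did you did
  position 15–17: did you did
  position 30–32: did you did
  position 37–39: did you did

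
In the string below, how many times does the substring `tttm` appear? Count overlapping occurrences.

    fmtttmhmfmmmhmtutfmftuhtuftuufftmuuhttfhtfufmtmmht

1

Sliding a length-4 window over the 50 characters (47 positions):
  position 3–6: tttm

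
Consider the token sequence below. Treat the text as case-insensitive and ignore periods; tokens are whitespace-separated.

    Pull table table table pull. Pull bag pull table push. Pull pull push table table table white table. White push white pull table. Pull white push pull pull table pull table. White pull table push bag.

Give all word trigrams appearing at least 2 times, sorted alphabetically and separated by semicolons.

Trigram counts meeting the condition (at least 2 times):
  pull table pull: 2
  pull table push: 2
  push pull pull: 2
  table table table: 2
  white pull table: 2

pull table pull; pull table push; push pull pull; table table table; white pull table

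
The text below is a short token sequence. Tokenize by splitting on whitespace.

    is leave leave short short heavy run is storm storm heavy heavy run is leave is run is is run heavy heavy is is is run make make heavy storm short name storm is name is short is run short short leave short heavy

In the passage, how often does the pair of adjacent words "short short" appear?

Scanning the 43 overlapping bigram windows for "short short":
  position 4–5: short short
  position 40–41: short short

2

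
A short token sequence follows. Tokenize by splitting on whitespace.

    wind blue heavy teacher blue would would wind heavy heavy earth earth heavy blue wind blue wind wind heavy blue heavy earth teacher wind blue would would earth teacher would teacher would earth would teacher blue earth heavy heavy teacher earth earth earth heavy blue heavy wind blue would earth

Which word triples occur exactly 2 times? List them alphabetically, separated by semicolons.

Trigram counts meeting the condition (exactly 2 times):
  blue would would: 2
  earth earth heavy: 2
  earth heavy blue: 2
  heavy blue heavy: 2
  wind blue would: 2

blue would would; earth earth heavy; earth heavy blue; heavy blue heavy; wind blue would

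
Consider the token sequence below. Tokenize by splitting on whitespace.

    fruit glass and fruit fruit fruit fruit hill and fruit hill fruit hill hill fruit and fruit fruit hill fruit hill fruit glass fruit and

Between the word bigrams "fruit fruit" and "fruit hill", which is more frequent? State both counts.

"fruit hill" (5 vs 4)

"fruit fruit": 4 occurrences
"fruit hill": 5 occurrences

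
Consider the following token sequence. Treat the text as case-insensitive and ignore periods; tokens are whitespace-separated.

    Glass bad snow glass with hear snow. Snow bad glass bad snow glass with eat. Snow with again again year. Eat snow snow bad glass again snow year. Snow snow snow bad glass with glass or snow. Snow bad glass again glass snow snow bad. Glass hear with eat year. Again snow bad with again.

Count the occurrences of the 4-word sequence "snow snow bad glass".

5

Scanning the 52 overlapping 4-gram windows for "snow snow bad glass":
  position 7–10: snow snow bad glass
  position 22–25: snow snow bad glass
  position 30–33: snow snow bad glass
  position 37–40: snow snow bad glass
  position 43–46: snow snow bad glass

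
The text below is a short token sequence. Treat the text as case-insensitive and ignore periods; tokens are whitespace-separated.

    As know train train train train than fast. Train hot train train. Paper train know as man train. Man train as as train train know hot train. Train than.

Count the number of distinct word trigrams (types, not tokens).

29 tokens → 27 trigram windows in total.
Repeated trigrams (each contributes count−1 duplicates):
  hot train train: 2
  train train than: 2
  train train train: 2
3 duplicate windows → 27 − 3 = 24 distinct.

24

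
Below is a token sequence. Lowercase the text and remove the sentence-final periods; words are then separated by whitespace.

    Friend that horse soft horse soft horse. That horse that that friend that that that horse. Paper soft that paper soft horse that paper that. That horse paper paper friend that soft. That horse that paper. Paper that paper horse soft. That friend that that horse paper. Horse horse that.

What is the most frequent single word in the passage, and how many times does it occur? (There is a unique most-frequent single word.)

"that", 19 times

Unigram frequencies (highest first):
  that: 19
  horse: 12
  paper: 9
  soft: 6
  friend: 4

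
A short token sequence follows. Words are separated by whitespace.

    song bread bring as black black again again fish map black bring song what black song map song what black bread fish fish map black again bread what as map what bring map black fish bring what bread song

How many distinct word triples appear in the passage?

35

39 tokens → 37 trigram windows in total.
Repeated trigrams (each contributes count−1 duplicates):
  fish map black: 2
  song what black: 2
2 duplicate windows → 37 − 2 = 35 distinct.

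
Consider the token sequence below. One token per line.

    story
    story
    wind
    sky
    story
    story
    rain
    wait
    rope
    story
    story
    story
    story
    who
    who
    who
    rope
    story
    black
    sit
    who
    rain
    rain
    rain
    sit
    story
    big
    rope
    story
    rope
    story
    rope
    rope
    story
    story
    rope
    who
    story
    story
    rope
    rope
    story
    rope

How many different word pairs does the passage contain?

24

43 tokens → 42 bigram windows in total.
Repeated bigrams (each contributes count−1 duplicates):
  story story: 7
  rope story: 6
  story rope: 5
  rain rain: 2
  rope rope: 2
  who who: 2
18 duplicate windows → 42 − 18 = 24 distinct.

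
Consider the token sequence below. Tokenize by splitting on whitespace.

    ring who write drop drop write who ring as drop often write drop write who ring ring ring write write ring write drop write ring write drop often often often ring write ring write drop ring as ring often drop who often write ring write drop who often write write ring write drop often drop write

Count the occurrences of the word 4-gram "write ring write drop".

Scanning the 53 overlapping 4-gram windows for "write ring write drop":
  position 20–23: write ring write drop
  position 24–27: write ring write drop
  position 32–35: write ring write drop
  position 43–46: write ring write drop
  position 50–53: write ring write drop

5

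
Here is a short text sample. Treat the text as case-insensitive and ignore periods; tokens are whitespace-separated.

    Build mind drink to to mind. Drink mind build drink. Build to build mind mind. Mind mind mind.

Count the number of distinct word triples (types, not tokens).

14

18 tokens → 16 trigram windows in total.
Repeated trigrams (each contributes count−1 duplicates):
  mind mind mind: 3
2 duplicate windows → 16 − 2 = 14 distinct.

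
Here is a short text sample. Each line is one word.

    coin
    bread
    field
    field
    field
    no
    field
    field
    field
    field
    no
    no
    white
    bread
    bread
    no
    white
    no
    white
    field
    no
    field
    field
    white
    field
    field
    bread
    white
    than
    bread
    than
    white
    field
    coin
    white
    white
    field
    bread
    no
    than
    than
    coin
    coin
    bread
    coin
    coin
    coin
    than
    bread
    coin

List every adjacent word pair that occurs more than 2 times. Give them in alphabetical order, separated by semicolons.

Bigram counts meeting the condition (more than 2 times):
  coin coin: 3
  field field: 7
  field no: 3
  no white: 3
  white field: 4

coin coin; field field; field no; no white; white field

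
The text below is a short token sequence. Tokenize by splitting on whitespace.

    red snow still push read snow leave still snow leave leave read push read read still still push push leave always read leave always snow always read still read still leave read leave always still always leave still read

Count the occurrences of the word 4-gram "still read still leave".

1

Scanning the 36 overlapping 4-gram windows for "still read still leave":
  position 28–31: still read still leave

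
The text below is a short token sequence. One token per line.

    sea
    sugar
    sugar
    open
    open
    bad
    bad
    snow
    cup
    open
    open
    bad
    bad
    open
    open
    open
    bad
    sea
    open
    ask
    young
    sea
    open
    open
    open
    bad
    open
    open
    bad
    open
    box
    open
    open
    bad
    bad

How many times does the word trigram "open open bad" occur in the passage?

6

Scanning the 33 overlapping trigram windows for "open open bad":
  position 4–6: open open bad
  position 10–12: open open bad
  position 15–17: open open bad
  position 24–26: open open bad
  position 27–29: open open bad
  position 32–34: open open bad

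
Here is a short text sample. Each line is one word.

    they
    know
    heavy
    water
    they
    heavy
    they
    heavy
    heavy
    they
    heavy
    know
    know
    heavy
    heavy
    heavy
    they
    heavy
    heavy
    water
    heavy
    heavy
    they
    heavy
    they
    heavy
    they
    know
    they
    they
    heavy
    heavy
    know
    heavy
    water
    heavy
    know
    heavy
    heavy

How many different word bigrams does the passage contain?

39 tokens → 38 bigram windows in total.
Repeated bigrams (each contributes count−1 duplicates):
  heavy heavy: 7
  they heavy: 7
  heavy they: 6
  know heavy: 4
  heavy know: 3
  heavy water: 3
  they know: 2
  water heavy: 2
26 duplicate windows → 38 − 26 = 12 distinct.

12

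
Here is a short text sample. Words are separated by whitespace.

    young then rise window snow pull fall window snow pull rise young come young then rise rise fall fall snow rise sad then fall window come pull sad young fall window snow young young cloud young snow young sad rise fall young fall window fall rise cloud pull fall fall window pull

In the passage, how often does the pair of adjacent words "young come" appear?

Scanning the 51 overlapping bigram windows for "young come":
  position 12–13: young come

1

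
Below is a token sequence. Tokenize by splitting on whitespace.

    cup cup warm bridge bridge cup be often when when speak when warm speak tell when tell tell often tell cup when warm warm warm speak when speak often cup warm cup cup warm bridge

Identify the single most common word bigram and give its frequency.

"cup warm", 3 times

Bigram frequencies (highest first):
  cup warm: 3
  cup cup: 2
  warm bridge: 2
  when speak: 2
  speak when: 2
  when warm: 2
  … (19 more, each ≤ 2)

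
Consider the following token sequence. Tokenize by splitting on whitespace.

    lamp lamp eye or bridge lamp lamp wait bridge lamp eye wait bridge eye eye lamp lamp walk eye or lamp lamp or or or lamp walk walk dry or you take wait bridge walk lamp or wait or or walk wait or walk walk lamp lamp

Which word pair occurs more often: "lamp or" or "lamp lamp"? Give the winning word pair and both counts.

"lamp or": 2 occurrences
"lamp lamp": 5 occurrences

"lamp lamp" (5 vs 2)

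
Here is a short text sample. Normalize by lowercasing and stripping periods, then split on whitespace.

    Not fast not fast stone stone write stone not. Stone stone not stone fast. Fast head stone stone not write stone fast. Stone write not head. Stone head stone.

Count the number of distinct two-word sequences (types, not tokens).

29 tokens → 28 bigram windows in total.
Repeated bigrams (each contributes count−1 duplicates):
  head stone: 3
  stone not: 3
  stone stone: 3
  fast stone: 2
  not fast: 2
  not stone: 2
  stone fast: 2
  stone write: 2
  … (1 more repeated)
12 duplicate windows → 28 − 12 = 16 distinct.

16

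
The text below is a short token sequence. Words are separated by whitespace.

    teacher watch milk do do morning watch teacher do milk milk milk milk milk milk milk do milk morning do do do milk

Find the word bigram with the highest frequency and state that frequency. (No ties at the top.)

Bigram frequencies (highest first):
  milk milk: 6
  do do: 3
  do milk: 3
  milk do: 2
  teacher watch: 1
  watch milk: 1
  … (6 more, each ≤ 1)

"milk milk", 6 times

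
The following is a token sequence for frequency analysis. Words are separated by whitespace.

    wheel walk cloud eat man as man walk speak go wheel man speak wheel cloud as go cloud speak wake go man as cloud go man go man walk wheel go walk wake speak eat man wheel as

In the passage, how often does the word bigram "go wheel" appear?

1

Scanning the 37 overlapping bigram windows for "go wheel":
  position 10–11: go wheel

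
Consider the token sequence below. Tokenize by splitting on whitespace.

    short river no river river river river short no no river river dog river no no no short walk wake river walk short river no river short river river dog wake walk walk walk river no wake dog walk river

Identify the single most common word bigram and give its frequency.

"river river", 5 times

Bigram frequencies (highest first):
  river river: 5
  river no: 4
  short river: 3
  no river: 3
  no no: 3
  river short: 2
  … (16 more, each ≤ 2)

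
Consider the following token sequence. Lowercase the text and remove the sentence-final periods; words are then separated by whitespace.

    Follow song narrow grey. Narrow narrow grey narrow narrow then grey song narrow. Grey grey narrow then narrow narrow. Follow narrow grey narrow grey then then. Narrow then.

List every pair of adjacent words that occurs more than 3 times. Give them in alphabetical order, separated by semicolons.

Bigram counts meeting the condition (more than 3 times):
  grey narrow: 4
  narrow grey: 5

grey narrow; narrow grey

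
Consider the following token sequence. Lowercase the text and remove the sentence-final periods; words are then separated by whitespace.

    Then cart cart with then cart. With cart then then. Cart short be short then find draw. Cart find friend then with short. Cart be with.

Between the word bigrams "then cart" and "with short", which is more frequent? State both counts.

"then cart" (3 vs 1)

"then cart": 3 occurrences
"with short": 1 occurrence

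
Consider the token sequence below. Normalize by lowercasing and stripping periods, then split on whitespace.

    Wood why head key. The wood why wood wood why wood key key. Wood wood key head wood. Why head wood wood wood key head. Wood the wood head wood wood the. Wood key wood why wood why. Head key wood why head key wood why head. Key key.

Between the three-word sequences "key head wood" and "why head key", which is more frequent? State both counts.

"key head wood": 2 occurrences
"why head key": 4 occurrences

"why head key" (4 vs 2)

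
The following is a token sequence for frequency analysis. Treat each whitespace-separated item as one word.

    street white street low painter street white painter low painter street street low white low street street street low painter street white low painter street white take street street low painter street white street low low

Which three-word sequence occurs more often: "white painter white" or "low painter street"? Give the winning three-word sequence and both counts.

"low painter street" (5 vs 0)

"white painter white": 0 occurrences
"low painter street": 5 occurrences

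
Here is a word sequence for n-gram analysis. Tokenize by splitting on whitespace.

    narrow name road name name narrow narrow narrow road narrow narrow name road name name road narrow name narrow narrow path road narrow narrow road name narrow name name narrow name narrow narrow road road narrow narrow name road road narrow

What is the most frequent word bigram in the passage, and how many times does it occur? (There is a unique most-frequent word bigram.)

"narrow narrow", 7 times

Bigram frequencies (highest first):
  narrow narrow: 7
  narrow name: 6
  name narrow: 5
  road narrow: 5
  name road: 4
  road name: 3
  … (5 more, each ≤ 3)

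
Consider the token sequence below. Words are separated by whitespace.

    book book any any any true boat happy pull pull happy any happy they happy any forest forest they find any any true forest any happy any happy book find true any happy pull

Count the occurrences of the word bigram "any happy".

4

Scanning the 33 overlapping bigram windows for "any happy":
  position 12–13: any happy
  position 25–26: any happy
  position 27–28: any happy
  position 32–33: any happy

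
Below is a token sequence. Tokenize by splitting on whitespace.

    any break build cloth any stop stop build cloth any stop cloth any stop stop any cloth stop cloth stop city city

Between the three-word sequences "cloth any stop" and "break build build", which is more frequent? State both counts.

"cloth any stop" (3 vs 0)

"cloth any stop": 3 occurrences
"break build build": 0 occurrences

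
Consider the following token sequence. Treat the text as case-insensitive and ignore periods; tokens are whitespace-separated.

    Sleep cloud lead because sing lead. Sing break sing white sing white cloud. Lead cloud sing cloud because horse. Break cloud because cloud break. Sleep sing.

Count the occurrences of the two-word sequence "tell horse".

0

Scanning the 25 overlapping bigram windows for "tell horse":
  (none found)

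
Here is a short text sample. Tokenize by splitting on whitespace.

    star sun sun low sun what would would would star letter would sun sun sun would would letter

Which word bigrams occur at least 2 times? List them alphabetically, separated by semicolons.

sun sun; would would

Bigram counts meeting the condition (at least 2 times):
  sun sun: 3
  would would: 3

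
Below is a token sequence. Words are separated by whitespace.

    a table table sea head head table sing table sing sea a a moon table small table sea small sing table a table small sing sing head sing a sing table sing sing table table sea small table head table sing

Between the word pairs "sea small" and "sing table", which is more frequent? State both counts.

"sea small": 2 occurrences
"sing table": 4 occurrences

"sing table" (4 vs 2)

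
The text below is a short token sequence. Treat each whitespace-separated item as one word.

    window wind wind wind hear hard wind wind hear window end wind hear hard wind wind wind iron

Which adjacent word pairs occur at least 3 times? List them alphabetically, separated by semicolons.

Bigram counts meeting the condition (at least 3 times):
  wind hear: 3
  wind wind: 5

wind hear; wind wind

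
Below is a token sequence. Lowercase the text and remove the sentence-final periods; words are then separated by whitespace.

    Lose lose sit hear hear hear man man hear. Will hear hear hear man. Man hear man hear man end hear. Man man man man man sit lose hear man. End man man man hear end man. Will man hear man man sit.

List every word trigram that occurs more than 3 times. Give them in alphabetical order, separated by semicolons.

hear man man; man man man

Trigram counts meeting the condition (more than 3 times):
  hear man man: 4
  man man man: 4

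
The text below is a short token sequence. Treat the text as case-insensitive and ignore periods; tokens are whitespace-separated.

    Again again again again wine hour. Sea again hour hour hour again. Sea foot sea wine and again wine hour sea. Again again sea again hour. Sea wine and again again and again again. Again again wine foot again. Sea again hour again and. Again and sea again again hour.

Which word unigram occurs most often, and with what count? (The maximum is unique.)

"again", 22 times

Unigram frequencies (highest first):
  again: 22
  hour: 8
  sea: 8
  wine: 5
  and: 5
  foot: 2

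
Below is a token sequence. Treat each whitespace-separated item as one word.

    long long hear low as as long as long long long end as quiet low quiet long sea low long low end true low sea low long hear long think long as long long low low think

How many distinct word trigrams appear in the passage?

37 tokens → 35 trigram windows in total.
Repeated trigrams (each contributes count−1 duplicates):
  as long long: 2
  long as long: 2
  sea low long: 2
3 duplicate windows → 35 − 3 = 32 distinct.

32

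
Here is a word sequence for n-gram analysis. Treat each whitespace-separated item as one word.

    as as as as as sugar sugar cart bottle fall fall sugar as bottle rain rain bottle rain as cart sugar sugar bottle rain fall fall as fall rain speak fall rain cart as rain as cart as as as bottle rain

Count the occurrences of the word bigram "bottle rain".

4

Scanning the 41 overlapping bigram windows for "bottle rain":
  position 14–15: bottle rain
  position 17–18: bottle rain
  position 23–24: bottle rain
  position 41–42: bottle rain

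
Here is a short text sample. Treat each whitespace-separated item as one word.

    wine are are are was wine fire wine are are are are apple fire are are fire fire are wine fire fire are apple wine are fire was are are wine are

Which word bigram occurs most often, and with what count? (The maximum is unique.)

Bigram frequencies (highest first):
  are are: 7
  wine are: 4
  fire are: 3
  wine fire: 2
  are apple: 2
  are fire: 2
  … (9 more, each ≤ 2)

"are are", 7 times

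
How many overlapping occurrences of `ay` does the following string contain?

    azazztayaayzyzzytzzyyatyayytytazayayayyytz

6

Sliding a length-2 window over the 42 characters (41 positions):
  position 7–8: ay
  position 10–11: ay
  position 25–26: ay
  position 33–34: ay
  position 35–36: ay
  position 37–38: ay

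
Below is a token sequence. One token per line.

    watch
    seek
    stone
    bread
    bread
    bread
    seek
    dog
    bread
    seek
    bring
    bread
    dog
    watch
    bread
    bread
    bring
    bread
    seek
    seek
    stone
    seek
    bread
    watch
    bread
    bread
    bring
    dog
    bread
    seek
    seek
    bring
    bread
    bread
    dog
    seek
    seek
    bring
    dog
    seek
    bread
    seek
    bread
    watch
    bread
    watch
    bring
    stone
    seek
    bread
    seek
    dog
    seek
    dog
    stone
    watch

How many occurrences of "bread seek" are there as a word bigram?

Scanning the 55 overlapping bigram windows for "bread seek":
  position 6–7: bread seek
  position 9–10: bread seek
  position 18–19: bread seek
  position 29–30: bread seek
  position 41–42: bread seek
  position 50–51: bread seek

6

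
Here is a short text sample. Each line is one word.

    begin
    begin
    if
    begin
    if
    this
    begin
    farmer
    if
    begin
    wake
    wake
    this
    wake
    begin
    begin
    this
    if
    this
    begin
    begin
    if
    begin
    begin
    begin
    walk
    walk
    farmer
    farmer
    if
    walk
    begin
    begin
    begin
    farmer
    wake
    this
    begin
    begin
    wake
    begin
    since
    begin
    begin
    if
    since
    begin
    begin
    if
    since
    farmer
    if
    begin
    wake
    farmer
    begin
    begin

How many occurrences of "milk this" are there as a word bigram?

0

Scanning the 56 overlapping bigram windows for "milk this":
  (none found)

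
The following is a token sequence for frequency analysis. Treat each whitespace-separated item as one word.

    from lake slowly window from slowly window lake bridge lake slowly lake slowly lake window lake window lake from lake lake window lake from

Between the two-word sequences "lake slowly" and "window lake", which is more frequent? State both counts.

"lake slowly": 3 occurrences
"window lake": 4 occurrences

"window lake" (4 vs 3)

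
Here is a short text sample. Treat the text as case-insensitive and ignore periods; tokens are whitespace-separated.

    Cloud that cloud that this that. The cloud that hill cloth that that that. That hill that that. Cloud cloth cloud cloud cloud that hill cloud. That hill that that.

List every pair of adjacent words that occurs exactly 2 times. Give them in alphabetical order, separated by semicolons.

Bigram counts meeting the condition (exactly 2 times):
  cloud cloud: 2
  hill that: 2
  that cloud: 2

cloud cloud; hill that; that cloud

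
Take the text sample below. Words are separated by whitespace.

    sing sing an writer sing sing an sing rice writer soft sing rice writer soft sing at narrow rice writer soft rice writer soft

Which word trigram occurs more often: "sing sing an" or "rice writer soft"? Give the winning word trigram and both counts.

"sing sing an": 2 occurrences
"rice writer soft": 4 occurrences

"rice writer soft" (4 vs 2)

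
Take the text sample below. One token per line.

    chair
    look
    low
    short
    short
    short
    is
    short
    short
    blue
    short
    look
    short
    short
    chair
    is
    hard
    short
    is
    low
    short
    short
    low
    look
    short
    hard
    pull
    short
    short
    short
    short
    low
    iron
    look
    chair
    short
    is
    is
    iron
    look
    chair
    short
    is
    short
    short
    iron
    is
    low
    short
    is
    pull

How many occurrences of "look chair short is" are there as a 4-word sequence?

2

Scanning the 48 overlapping 4-gram windows for "look chair short is":
  position 34–37: look chair short is
  position 40–43: look chair short is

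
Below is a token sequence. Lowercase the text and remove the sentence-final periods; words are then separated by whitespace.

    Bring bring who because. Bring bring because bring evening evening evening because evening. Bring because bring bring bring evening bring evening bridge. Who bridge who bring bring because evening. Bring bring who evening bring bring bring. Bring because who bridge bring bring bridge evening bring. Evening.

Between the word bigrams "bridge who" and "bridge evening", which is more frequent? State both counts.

"bridge who": 2 occurrences
"bridge evening": 1 occurrence

"bridge who" (2 vs 1)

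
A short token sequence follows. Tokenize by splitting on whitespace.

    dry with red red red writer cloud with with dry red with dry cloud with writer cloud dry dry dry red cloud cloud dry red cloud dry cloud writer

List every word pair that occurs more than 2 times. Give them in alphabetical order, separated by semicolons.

Bigram counts meeting the condition (more than 2 times):
  cloud dry: 3
  dry red: 3

cloud dry; dry red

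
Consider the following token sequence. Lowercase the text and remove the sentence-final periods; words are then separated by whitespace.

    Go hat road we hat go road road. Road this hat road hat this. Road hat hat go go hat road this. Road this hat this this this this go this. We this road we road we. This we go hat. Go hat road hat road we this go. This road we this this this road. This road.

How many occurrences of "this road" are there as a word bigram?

6

Scanning the 57 overlapping bigram windows for "this road":
  position 14–15: this road
  position 22–23: this road
  position 33–34: this road
  position 50–51: this road
  position 55–56: this road
  position 57–58: this road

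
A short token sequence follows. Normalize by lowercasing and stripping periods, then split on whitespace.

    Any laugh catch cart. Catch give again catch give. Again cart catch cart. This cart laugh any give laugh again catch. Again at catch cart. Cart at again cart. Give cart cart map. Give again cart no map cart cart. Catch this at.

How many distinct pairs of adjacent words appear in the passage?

43 tokens → 42 bigram windows in total.
Repeated bigrams (each contributes count−1 duplicates):
  again cart: 3
  cart cart: 3
  cart catch: 3
  catch cart: 3
  give again: 3
  again catch: 2
  catch give: 2
12 duplicate windows → 42 − 12 = 30 distinct.

30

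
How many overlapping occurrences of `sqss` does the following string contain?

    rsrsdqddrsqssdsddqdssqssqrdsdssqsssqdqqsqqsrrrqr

3

Sliding a length-4 window over the 48 characters (45 positions):
  position 10–13: sqss
  position 21–24: sqss
  position 31–34: sqss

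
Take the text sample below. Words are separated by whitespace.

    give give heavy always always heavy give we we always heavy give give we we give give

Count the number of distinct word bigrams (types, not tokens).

17 tokens → 16 bigram windows in total.
Repeated bigrams (each contributes count−1 duplicates):
  give give: 3
  always heavy: 2
  give we: 2
  heavy give: 2
  we we: 2
6 duplicate windows → 16 − 6 = 10 distinct.

10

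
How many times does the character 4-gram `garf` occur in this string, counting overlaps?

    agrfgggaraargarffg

Sliding a length-4 window over the 18 characters (15 positions):
  position 13–16: garf

1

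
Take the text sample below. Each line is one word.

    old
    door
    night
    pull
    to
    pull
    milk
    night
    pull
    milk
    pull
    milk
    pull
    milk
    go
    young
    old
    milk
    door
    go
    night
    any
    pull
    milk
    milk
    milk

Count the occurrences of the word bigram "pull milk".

Scanning the 25 overlapping bigram windows for "pull milk":
  position 6–7: pull milk
  position 9–10: pull milk
  position 11–12: pull milk
  position 13–14: pull milk
  position 23–24: pull milk

5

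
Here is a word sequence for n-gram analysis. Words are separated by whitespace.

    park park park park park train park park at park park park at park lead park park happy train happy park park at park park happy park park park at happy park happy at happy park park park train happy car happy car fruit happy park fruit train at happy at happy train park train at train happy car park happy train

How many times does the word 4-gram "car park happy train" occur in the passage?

1

Scanning the 59 overlapping 4-gram windows for "car park happy train":
  position 59–62: car park happy train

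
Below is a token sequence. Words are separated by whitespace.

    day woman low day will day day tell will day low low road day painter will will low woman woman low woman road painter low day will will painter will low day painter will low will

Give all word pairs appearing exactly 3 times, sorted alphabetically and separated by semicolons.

low day; painter will; will low

Bigram counts meeting the condition (exactly 3 times):
  low day: 3
  painter will: 3
  will low: 3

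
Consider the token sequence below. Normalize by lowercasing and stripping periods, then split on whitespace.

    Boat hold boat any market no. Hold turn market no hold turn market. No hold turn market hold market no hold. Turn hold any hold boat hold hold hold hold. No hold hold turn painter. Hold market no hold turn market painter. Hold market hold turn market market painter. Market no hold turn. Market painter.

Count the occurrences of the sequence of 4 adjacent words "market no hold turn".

Scanning the 52 overlapping 4-gram windows for "market no hold turn":
  position 5–8: market no hold turn
  position 9–12: market no hold turn
  position 13–16: market no hold turn
  position 19–22: market no hold turn
  position 37–40: market no hold turn
  position 50–53: market no hold turn

6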